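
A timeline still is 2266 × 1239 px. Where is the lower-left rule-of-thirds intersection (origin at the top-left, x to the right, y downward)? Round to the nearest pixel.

The lower-left point sits one-third of the way across and two-thirds of the way down.
x = 1 × 2266/3 ≈ 755; y = 2 × 1239/3 ≈ 826.

x = 755 px, y = 826 px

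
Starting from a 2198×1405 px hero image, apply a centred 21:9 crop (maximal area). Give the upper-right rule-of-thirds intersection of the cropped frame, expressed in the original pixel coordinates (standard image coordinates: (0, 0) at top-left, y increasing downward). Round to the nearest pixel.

2198/1405 < 21/9, so the 21:9 crop keeps the full width 2198 and trims height to 2198 × 9/21 = 942.00 px.
Top offset = (1405 − 942.00)/2 = 231.50 px; left offset = 0.
Upper-right is two-thirds across and one-third down within the crop:
x = 0.00 + 2 × 2198.00/3 ≈ 1465; y = 231.50 + 1 × 942.00/3 ≈ 546.

(1465, 546)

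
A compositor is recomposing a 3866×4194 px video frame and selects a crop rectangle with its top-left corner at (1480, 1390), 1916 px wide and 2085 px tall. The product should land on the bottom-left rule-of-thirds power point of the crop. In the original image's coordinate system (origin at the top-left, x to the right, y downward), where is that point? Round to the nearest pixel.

One third of the crop width 1916 is 638.67 px.
One third of the crop height 2085 is 695.00 px.
The bottom-left point is one-third across and two-thirds down within the crop:
x = 1480 + 1 × 638.67 ≈ 2119; y = 1390 + 2 × 695.00 ≈ 2780.

(2119, 2780)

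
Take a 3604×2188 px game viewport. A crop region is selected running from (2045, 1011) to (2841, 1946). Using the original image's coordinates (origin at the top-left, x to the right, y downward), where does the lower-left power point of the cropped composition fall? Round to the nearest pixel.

Crop width = 2841 − 2045 = 796 px; one third is 265.33 px.
Crop height = 1946 − 1011 = 935 px; one third is 311.67 px.
The lower-left point is one-third across and two-thirds down within the crop:
x = 2045 + 1 × 265.33 ≈ 2310; y = 1011 + 2 × 311.67 ≈ 1634.

x = 2310 px, y = 1634 px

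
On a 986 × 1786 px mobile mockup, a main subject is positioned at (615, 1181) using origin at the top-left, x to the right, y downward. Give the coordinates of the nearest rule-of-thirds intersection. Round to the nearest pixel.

(657, 1191)

Third lines: x ∈ {329, 657}, y ∈ {595, 1191}.
615 is closer to x = 657; 1181 is closer to y = 1191.
So the nearest intersection is the lower-right power point.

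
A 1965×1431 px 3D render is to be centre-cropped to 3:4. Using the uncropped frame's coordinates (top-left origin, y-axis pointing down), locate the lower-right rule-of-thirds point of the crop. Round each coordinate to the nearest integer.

1965/1431 > 3/4, so the 3:4 crop keeps the full height 1431 and trims width to 1431 × 3/4 = 1073.25 px.
Left offset = (1965 − 1073.25)/2 = 445.88 px; top offset = 0.
Lower-right is two-thirds across and two-thirds down within the crop:
x = 445.88 + 2 × 1073.25/3 ≈ 1161; y = 0.00 + 2 × 1431.00/3 ≈ 954.

x = 1161 px, y = 954 px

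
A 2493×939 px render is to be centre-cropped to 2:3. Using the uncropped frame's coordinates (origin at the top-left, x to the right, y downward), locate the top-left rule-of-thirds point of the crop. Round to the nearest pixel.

2493/939 > 2/3, so the 2:3 crop keeps the full height 939 and trims width to 939 × 2/3 = 626.00 px.
Left offset = (2493 − 626.00)/2 = 933.50 px; top offset = 0.
Top-left is one-third across and one-third down within the crop:
x = 933.50 + 1 × 626.00/3 ≈ 1142; y = 0.00 + 1 × 939.00/3 ≈ 313.

x = 1142 px, y = 313 px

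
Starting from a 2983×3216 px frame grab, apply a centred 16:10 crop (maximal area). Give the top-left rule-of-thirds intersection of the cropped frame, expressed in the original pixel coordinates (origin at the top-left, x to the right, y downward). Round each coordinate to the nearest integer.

2983/3216 < 16/10, so the 16:10 crop keeps the full width 2983 and trims height to 2983 × 10/16 = 1864.38 px.
Top offset = (3216 − 1864.38)/2 = 675.81 px; left offset = 0.
Top-left is one-third across and one-third down within the crop:
x = 0.00 + 1 × 2983.00/3 ≈ 994; y = 675.81 + 1 × 1864.38/3 ≈ 1297.

x = 994 px, y = 1297 px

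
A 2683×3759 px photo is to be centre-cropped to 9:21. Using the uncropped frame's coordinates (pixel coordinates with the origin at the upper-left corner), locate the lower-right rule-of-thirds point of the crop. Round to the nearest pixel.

2683/3759 > 9/21, so the 9:21 crop keeps the full height 3759 and trims width to 3759 × 9/21 = 1611.00 px.
Left offset = (2683 − 1611.00)/2 = 536.00 px; top offset = 0.
Lower-right is two-thirds across and two-thirds down within the crop:
x = 536.00 + 2 × 1611.00/3 ≈ 1610; y = 0.00 + 2 × 3759.00/3 ≈ 2506.

x = 1610 px, y = 2506 px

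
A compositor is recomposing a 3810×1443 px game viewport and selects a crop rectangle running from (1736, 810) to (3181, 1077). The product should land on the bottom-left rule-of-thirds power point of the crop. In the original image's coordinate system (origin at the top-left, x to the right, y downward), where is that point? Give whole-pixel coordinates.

(2218, 988)

Crop width = 3181 − 1736 = 1445 px; one third is 481.67 px.
Crop height = 1077 − 810 = 267 px; one third is 89.00 px.
The bottom-left point is one-third across and two-thirds down within the crop:
x = 1736 + 1 × 481.67 ≈ 2218; y = 810 + 2 × 89.00 ≈ 988.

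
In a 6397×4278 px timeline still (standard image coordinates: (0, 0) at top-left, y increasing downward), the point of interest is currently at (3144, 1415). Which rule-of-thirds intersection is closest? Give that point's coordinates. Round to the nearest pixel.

Third lines: x ∈ {2132, 4265}, y ∈ {1426, 2852}.
3144 is closer to x = 2132; 1415 is closer to y = 1426.
So the nearest intersection is the upper-left power point.

(2132, 1426)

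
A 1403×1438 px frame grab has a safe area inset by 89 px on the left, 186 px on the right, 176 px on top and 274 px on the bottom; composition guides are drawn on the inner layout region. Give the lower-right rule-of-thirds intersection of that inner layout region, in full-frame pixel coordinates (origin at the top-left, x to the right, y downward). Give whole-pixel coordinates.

(841, 835)

Content width = 1403 − 89 − 186 = 1128 px; content height = 1438 − 176 − 274 = 988 px.
Lower-right is two-thirds across and two-thirds down within the inner layout region.
x = 89 + 2 × 1128/3 = 89 + 752.00 ≈ 841
y = 176 + 2 × 988/3 = 176 + 658.67 ≈ 835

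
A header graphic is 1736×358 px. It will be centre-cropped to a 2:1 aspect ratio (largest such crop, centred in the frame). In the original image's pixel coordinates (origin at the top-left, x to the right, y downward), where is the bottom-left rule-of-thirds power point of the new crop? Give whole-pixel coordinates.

(749, 239)

1736/358 > 2/1, so the 2:1 crop keeps the full height 358 and trims width to 358 × 2/1 = 716.00 px.
Left offset = (1736 − 716.00)/2 = 510.00 px; top offset = 0.
Bottom-left is one-third across and two-thirds down within the crop:
x = 510.00 + 1 × 716.00/3 ≈ 749; y = 0.00 + 2 × 358.00/3 ≈ 239.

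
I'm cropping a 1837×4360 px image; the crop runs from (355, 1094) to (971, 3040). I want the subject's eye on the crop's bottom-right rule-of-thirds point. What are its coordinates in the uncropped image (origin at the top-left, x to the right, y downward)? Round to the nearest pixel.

(766, 2391)

Crop width = 971 − 355 = 616 px; one third is 205.33 px.
Crop height = 3040 − 1094 = 1946 px; one third is 648.67 px.
The bottom-right point is two-thirds across and two-thirds down within the crop:
x = 355 + 2 × 205.33 ≈ 766; y = 1094 + 2 × 648.67 ≈ 2391.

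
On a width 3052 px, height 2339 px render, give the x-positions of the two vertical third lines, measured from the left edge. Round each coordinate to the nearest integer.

3052 / 3 = 1017.33, so the vertical lines sit at one and two thirds of 3052.

1017 px and 2035 px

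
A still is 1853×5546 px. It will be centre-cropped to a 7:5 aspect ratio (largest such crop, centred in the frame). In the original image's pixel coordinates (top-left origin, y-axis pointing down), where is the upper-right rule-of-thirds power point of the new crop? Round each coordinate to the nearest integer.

1853/5546 < 7/5, so the 7:5 crop keeps the full width 1853 and trims height to 1853 × 5/7 = 1323.57 px.
Top offset = (5546 − 1323.57)/2 = 2111.21 px; left offset = 0.
Upper-right is two-thirds across and one-third down within the crop:
x = 0.00 + 2 × 1853.00/3 ≈ 1235; y = 2111.21 + 1 × 1323.57/3 ≈ 2552.

x = 1235 px, y = 2552 px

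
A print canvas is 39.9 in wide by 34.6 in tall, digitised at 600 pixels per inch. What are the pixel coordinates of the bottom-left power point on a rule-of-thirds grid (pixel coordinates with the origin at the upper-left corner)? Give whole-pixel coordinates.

x = 7980 px, y = 13840 px

In pixels the canvas is 39.9 × 600 = 23940 wide and 34.6 × 600 = 20760 tall.
The bottom-left point is one-third across and two-thirds down:
x = 1 × 23940/3 ≈ 7980; y = 2 × 20760/3 ≈ 13840.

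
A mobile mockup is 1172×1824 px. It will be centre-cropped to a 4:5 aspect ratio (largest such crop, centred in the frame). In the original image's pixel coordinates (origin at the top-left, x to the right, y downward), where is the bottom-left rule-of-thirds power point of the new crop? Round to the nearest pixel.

(391, 1156)

1172/1824 < 4/5, so the 4:5 crop keeps the full width 1172 and trims height to 1172 × 5/4 = 1465.00 px.
Top offset = (1824 − 1465.00)/2 = 179.50 px; left offset = 0.
Bottom-left is one-third across and two-thirds down within the crop:
x = 0.00 + 1 × 1172.00/3 ≈ 391; y = 179.50 + 2 × 1465.00/3 ≈ 1156.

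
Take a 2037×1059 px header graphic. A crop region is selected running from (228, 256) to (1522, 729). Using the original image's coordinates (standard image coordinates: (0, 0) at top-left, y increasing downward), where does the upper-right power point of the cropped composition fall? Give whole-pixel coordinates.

Crop width = 1522 − 228 = 1294 px; one third is 431.33 px.
Crop height = 729 − 256 = 473 px; one third is 157.67 px.
The upper-right point is two-thirds across and one-third down within the crop:
x = 228 + 2 × 431.33 ≈ 1091; y = 256 + 1 × 157.67 ≈ 414.

(1091, 414)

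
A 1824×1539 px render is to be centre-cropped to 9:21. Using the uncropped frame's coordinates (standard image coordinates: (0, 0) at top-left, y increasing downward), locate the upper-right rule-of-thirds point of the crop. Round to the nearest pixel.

x = 1022 px, y = 513 px

1824/1539 > 9/21, so the 9:21 crop keeps the full height 1539 and trims width to 1539 × 9/21 = 659.57 px.
Left offset = (1824 − 659.57)/2 = 582.21 px; top offset = 0.
Upper-right is two-thirds across and one-third down within the crop:
x = 582.21 + 2 × 659.57/3 ≈ 1022; y = 0.00 + 1 × 1539.00/3 ≈ 513.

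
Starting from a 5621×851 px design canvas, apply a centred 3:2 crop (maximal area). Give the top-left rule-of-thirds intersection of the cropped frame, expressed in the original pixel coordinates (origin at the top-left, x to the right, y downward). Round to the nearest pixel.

x = 2598 px, y = 284 px

5621/851 > 3/2, so the 3:2 crop keeps the full height 851 and trims width to 851 × 3/2 = 1276.50 px.
Left offset = (5621 − 1276.50)/2 = 2172.25 px; top offset = 0.
Top-left is one-third across and one-third down within the crop:
x = 2172.25 + 1 × 1276.50/3 ≈ 2598; y = 0.00 + 1 × 851.00/3 ≈ 284.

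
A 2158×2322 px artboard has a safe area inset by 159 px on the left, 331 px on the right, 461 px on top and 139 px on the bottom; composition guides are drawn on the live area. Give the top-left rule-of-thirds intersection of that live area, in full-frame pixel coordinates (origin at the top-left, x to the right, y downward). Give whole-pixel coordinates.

x = 715 px, y = 1035 px

Content width = 2158 − 159 − 331 = 1668 px; content height = 2322 − 461 − 139 = 1722 px.
Top-left is one-third across and one-third down within the live area.
x = 159 + 1 × 1668/3 = 159 + 556.00 ≈ 715
y = 461 + 1 × 1722/3 = 461 + 574.00 ≈ 1035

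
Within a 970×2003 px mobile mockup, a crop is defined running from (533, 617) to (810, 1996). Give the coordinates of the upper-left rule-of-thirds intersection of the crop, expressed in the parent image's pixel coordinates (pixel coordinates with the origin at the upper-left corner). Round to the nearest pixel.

Crop width = 810 − 533 = 277 px; one third is 92.33 px.
Crop height = 1996 − 617 = 1379 px; one third is 459.67 px.
The upper-left point is one-third across and one-third down within the crop:
x = 533 + 1 × 92.33 ≈ 625; y = 617 + 1 × 459.67 ≈ 1077.

(625, 1077)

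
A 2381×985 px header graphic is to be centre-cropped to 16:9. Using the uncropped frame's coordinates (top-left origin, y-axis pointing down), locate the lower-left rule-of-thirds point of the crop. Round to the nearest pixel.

x = 899 px, y = 657 px

2381/985 > 16/9, so the 16:9 crop keeps the full height 985 and trims width to 985 × 16/9 = 1751.11 px.
Left offset = (2381 − 1751.11)/2 = 314.94 px; top offset = 0.
Lower-left is one-third across and two-thirds down within the crop:
x = 314.94 + 1 × 1751.11/3 ≈ 899; y = 0.00 + 2 × 985.00/3 ≈ 657.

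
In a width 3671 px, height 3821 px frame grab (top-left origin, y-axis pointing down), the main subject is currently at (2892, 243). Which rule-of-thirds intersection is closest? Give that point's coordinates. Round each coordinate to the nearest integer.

Third lines: x ∈ {1224, 2447}, y ∈ {1274, 2547}.
2892 is closer to x = 2447; 243 is closer to y = 1274.
So the nearest intersection is the upper-right power point.

x = 2447 px, y = 1274 px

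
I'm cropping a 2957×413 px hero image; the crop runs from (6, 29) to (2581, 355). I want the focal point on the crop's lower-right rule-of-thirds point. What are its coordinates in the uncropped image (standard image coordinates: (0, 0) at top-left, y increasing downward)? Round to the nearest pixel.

Crop width = 2581 − 6 = 2575 px; one third is 858.33 px.
Crop height = 355 − 29 = 326 px; one third is 108.67 px.
The lower-right point is two-thirds across and two-thirds down within the crop:
x = 6 + 2 × 858.33 ≈ 1723; y = 29 + 2 × 108.67 ≈ 246.

x = 1723 px, y = 246 px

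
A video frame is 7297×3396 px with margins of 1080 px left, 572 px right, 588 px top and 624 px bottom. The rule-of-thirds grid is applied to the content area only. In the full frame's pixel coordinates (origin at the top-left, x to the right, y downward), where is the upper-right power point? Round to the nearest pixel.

(4843, 1316)

Content width = 7297 − 1080 − 572 = 5645 px; content height = 3396 − 588 − 624 = 2184 px.
Upper-right is two-thirds across and one-third down within the content area.
x = 1080 + 2 × 5645/3 = 1080 + 3763.33 ≈ 4843
y = 588 + 1 × 2184/3 = 588 + 728.00 ≈ 1316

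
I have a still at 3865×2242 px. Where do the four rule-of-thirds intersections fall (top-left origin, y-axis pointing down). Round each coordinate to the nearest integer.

One third of 3865 is 1288.33; one third of 2242 is 747.33.
Vertical third lines at x = 1288 and x = 2577; horizontal third lines at y = 747 and y = 1495.

(1288, 747), (2577, 747), (1288, 1495), (2577, 1495)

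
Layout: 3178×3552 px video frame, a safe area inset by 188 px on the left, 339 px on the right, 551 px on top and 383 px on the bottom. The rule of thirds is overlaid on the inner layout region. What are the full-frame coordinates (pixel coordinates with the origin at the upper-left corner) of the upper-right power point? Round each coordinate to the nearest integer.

x = 1955 px, y = 1424 px

Content width = 3178 − 188 − 339 = 2651 px; content height = 3552 − 551 − 383 = 2618 px.
Upper-right is two-thirds across and one-third down within the inner layout region.
x = 188 + 2 × 2651/3 = 188 + 1767.33 ≈ 1955
y = 551 + 1 × 2618/3 = 551 + 872.67 ≈ 1424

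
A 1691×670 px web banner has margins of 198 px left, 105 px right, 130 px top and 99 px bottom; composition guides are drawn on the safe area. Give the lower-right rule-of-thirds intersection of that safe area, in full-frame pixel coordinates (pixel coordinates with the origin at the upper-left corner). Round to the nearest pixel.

Content width = 1691 − 198 − 105 = 1388 px; content height = 670 − 130 − 99 = 441 px.
Lower-right is two-thirds across and two-thirds down within the safe area.
x = 198 + 2 × 1388/3 = 198 + 925.33 ≈ 1123
y = 130 + 2 × 441/3 = 130 + 294.00 ≈ 424

x = 1123 px, y = 424 px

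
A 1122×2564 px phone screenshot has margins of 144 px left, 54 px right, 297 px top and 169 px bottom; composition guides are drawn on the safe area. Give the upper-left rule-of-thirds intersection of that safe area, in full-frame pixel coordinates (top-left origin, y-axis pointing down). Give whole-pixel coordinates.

x = 452 px, y = 996 px

Content width = 1122 − 144 − 54 = 924 px; content height = 2564 − 297 − 169 = 2098 px.
Upper-left is one-third across and one-third down within the safe area.
x = 144 + 1 × 924/3 = 144 + 308.00 ≈ 452
y = 297 + 1 × 2098/3 = 297 + 699.33 ≈ 996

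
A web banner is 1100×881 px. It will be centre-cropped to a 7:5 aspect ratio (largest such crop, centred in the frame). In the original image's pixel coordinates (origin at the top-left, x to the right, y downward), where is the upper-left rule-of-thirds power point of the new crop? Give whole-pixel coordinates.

1100/881 < 7/5, so the 7:5 crop keeps the full width 1100 and trims height to 1100 × 5/7 = 785.71 px.
Top offset = (881 − 785.71)/2 = 47.64 px; left offset = 0.
Upper-left is one-third across and one-third down within the crop:
x = 0.00 + 1 × 1100.00/3 ≈ 367; y = 47.64 + 1 × 785.71/3 ≈ 310.

x = 367 px, y = 310 px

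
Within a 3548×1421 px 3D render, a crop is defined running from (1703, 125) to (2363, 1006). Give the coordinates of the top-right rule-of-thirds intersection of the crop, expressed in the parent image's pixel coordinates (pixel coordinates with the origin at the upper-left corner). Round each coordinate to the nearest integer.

Crop width = 2363 − 1703 = 660 px; one third is 220.00 px.
Crop height = 1006 − 125 = 881 px; one third is 293.67 px.
The top-right point is two-thirds across and one-third down within the crop:
x = 1703 + 2 × 220.00 ≈ 2143; y = 125 + 1 × 293.67 ≈ 419.

(2143, 419)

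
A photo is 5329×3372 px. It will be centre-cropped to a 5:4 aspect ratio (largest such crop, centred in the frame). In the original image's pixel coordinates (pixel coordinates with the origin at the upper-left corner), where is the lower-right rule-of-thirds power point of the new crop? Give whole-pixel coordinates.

5329/3372 > 5/4, so the 5:4 crop keeps the full height 3372 and trims width to 3372 × 5/4 = 4215.00 px.
Left offset = (5329 − 4215.00)/2 = 557.00 px; top offset = 0.
Lower-right is two-thirds across and two-thirds down within the crop:
x = 557.00 + 2 × 4215.00/3 ≈ 3367; y = 0.00 + 2 × 3372.00/3 ≈ 2248.

x = 3367 px, y = 2248 px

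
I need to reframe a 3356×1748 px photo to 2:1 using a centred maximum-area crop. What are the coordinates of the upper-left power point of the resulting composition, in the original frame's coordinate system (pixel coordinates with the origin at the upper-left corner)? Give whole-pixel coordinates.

3356/1748 < 2/1, so the 2:1 crop keeps the full width 3356 and trims height to 3356 × 1/2 = 1678.00 px.
Top offset = (1748 − 1678.00)/2 = 35.00 px; left offset = 0.
Upper-left is one-third across and one-third down within the crop:
x = 0.00 + 1 × 3356.00/3 ≈ 1119; y = 35.00 + 1 × 1678.00/3 ≈ 594.

x = 1119 px, y = 594 px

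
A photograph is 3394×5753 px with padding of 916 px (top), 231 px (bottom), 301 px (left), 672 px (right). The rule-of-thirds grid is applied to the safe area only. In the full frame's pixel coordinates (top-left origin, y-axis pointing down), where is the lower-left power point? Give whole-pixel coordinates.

x = 1108 px, y = 3987 px

Content width = 3394 − 301 − 672 = 2421 px; content height = 5753 − 916 − 231 = 4606 px.
Lower-left is one-third across and two-thirds down within the safe area.
x = 301 + 1 × 2421/3 = 301 + 807.00 ≈ 1108
y = 916 + 2 × 4606/3 = 916 + 3070.67 ≈ 3987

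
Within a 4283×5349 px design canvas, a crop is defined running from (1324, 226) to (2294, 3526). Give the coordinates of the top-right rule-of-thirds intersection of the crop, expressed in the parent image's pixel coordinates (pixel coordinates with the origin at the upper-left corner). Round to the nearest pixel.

Crop width = 2294 − 1324 = 970 px; one third is 323.33 px.
Crop height = 3526 − 226 = 3300 px; one third is 1100.00 px.
The top-right point is two-thirds across and one-third down within the crop:
x = 1324 + 2 × 323.33 ≈ 1971; y = 226 + 1 × 1100.00 ≈ 1326.

(1971, 1326)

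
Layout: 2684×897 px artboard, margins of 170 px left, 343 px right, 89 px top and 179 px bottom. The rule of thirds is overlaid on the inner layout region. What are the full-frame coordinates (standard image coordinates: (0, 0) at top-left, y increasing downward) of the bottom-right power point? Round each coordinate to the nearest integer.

Content width = 2684 − 170 − 343 = 2171 px; content height = 897 − 89 − 179 = 629 px.
Bottom-right is two-thirds across and two-thirds down within the inner layout region.
x = 170 + 2 × 2171/3 = 170 + 1447.33 ≈ 1617
y = 89 + 2 × 629/3 = 89 + 419.33 ≈ 508

(1617, 508)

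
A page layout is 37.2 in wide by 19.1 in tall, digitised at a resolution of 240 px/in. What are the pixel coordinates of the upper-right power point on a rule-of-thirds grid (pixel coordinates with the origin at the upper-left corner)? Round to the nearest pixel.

In pixels the canvas is 37.2 × 240 = 8928 wide and 19.1 × 240 = 4584 tall.
The upper-right point is two-thirds across and one-third down:
x = 2 × 8928/3 ≈ 5952; y = 1 × 4584/3 ≈ 1528.

(5952, 1528)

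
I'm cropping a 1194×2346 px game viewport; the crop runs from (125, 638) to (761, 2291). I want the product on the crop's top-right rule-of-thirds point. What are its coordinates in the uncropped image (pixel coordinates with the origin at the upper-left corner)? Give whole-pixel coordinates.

Crop width = 761 − 125 = 636 px; one third is 212.00 px.
Crop height = 2291 − 638 = 1653 px; one third is 551.00 px.
The top-right point is two-thirds across and one-third down within the crop:
x = 125 + 2 × 212.00 ≈ 549; y = 638 + 1 × 551.00 ≈ 1189.

(549, 1189)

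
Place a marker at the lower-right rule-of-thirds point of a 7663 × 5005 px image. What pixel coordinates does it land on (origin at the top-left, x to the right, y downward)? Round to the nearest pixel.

x = 5109 px, y = 3337 px

The lower-right point sits two-thirds of the way across and two-thirds of the way down.
x = 2 × 7663/3 ≈ 5109; y = 2 × 5005/3 ≈ 3337.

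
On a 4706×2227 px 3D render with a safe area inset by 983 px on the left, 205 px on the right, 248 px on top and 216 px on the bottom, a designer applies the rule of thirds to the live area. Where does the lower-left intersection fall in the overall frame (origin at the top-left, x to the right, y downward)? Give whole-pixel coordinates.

(2156, 1423)

Content width = 4706 − 983 − 205 = 3518 px; content height = 2227 − 248 − 216 = 1763 px.
Lower-left is one-third across and two-thirds down within the live area.
x = 983 + 1 × 3518/3 = 983 + 1172.67 ≈ 2156
y = 248 + 2 × 1763/3 = 248 + 1175.33 ≈ 1423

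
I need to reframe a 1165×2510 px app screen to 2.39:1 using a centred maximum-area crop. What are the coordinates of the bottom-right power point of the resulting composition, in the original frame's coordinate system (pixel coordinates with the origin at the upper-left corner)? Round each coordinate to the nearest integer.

x = 777 px, y = 1336 px

1165/2510 < 2.39/1, so the 2.39:1 crop keeps the full width 1165 and trims height to 1165 × 1/2.39 = 487.45 px.
Top offset = (2510 − 487.45)/2 = 1011.28 px; left offset = 0.
Bottom-right is two-thirds across and two-thirds down within the crop:
x = 0.00 + 2 × 1165.00/3 ≈ 777; y = 1011.28 + 2 × 487.45/3 ≈ 1336.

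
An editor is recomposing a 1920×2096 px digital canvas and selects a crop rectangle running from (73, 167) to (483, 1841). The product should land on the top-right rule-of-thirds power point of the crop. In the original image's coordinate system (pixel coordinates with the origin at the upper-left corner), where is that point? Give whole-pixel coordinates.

x = 346 px, y = 725 px

Crop width = 483 − 73 = 410 px; one third is 136.67 px.
Crop height = 1841 − 167 = 1674 px; one third is 558.00 px.
The top-right point is two-thirds across and one-third down within the crop:
x = 73 + 2 × 136.67 ≈ 346; y = 167 + 1 × 558.00 ≈ 725.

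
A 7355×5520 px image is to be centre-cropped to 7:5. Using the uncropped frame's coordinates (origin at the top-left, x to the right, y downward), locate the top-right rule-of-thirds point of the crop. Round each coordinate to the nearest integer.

(4903, 1884)

7355/5520 < 7/5, so the 7:5 crop keeps the full width 7355 and trims height to 7355 × 5/7 = 5253.57 px.
Top offset = (5520 − 5253.57)/2 = 133.21 px; left offset = 0.
Top-right is two-thirds across and one-third down within the crop:
x = 0.00 + 2 × 7355.00/3 ≈ 4903; y = 133.21 + 1 × 5253.57/3 ≈ 1884.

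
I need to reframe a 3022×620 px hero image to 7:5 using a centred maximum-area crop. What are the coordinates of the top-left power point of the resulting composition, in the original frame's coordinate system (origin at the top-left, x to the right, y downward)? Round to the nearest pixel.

x = 1366 px, y = 207 px

3022/620 > 7/5, so the 7:5 crop keeps the full height 620 and trims width to 620 × 7/5 = 868.00 px.
Left offset = (3022 − 868.00)/2 = 1077.00 px; top offset = 0.
Top-left is one-third across and one-third down within the crop:
x = 1077.00 + 1 × 868.00/3 ≈ 1366; y = 0.00 + 1 × 620.00/3 ≈ 207.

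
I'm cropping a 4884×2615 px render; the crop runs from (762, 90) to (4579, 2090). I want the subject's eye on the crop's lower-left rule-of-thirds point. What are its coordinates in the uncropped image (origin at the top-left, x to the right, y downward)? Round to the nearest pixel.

x = 2034 px, y = 1423 px

Crop width = 4579 − 762 = 3817 px; one third is 1272.33 px.
Crop height = 2090 − 90 = 2000 px; one third is 666.67 px.
The lower-left point is one-third across and two-thirds down within the crop:
x = 762 + 1 × 1272.33 ≈ 2034; y = 90 + 2 × 666.67 ≈ 1423.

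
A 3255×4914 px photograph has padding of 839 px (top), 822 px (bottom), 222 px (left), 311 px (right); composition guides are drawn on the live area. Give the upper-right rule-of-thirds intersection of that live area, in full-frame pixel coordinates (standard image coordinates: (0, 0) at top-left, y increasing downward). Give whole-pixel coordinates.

x = 2037 px, y = 1923 px

Content width = 3255 − 222 − 311 = 2722 px; content height = 4914 − 839 − 822 = 3253 px.
Upper-right is two-thirds across and one-third down within the live area.
x = 222 + 2 × 2722/3 = 222 + 1814.67 ≈ 2037
y = 839 + 1 × 3253/3 = 839 + 1084.33 ≈ 1923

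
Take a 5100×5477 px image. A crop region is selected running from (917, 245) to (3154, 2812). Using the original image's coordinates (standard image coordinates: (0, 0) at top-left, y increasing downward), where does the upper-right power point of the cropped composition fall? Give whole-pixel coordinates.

(2408, 1101)

Crop width = 3154 − 917 = 2237 px; one third is 745.67 px.
Crop height = 2812 − 245 = 2567 px; one third is 855.67 px.
The upper-right point is two-thirds across and one-third down within the crop:
x = 917 + 2 × 745.67 ≈ 2408; y = 245 + 1 × 855.67 ≈ 1101.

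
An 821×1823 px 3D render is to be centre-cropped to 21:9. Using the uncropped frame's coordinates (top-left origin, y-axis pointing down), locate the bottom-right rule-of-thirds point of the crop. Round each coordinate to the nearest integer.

(547, 970)

821/1823 < 21/9, so the 21:9 crop keeps the full width 821 and trims height to 821 × 9/21 = 351.86 px.
Top offset = (1823 − 351.86)/2 = 735.57 px; left offset = 0.
Bottom-right is two-thirds across and two-thirds down within the crop:
x = 0.00 + 2 × 821.00/3 ≈ 547; y = 735.57 + 2 × 351.86/3 ≈ 970.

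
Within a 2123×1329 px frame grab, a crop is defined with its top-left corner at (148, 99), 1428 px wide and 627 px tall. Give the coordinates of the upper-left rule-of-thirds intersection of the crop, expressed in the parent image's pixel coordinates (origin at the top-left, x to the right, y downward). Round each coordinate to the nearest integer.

(624, 308)

One third of the crop width 1428 is 476.00 px.
One third of the crop height 627 is 209.00 px.
The upper-left point is one-third across and one-third down within the crop:
x = 148 + 1 × 476.00 ≈ 624; y = 99 + 1 × 209.00 ≈ 308.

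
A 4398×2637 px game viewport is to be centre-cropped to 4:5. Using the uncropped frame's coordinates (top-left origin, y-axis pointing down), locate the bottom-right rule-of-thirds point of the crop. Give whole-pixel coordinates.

4398/2637 > 4/5, so the 4:5 crop keeps the full height 2637 and trims width to 2637 × 4/5 = 2109.60 px.
Left offset = (4398 − 2109.60)/2 = 1144.20 px; top offset = 0.
Bottom-right is two-thirds across and two-thirds down within the crop:
x = 1144.20 + 2 × 2109.60/3 ≈ 2551; y = 0.00 + 2 × 2637.00/3 ≈ 1758.

(2551, 1758)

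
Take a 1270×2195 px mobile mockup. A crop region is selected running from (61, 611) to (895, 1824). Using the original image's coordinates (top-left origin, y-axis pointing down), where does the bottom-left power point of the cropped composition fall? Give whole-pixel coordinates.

Crop width = 895 − 61 = 834 px; one third is 278.00 px.
Crop height = 1824 − 611 = 1213 px; one third is 404.33 px.
The bottom-left point is one-third across and two-thirds down within the crop:
x = 61 + 1 × 278.00 ≈ 339; y = 611 + 2 × 404.33 ≈ 1420.

x = 339 px, y = 1420 px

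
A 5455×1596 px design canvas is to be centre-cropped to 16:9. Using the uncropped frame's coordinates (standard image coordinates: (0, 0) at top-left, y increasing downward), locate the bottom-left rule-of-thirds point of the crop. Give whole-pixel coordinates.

5455/1596 > 16/9, so the 16:9 crop keeps the full height 1596 and trims width to 1596 × 16/9 = 2837.33 px.
Left offset = (5455 − 2837.33)/2 = 1308.83 px; top offset = 0.
Bottom-left is one-third across and two-thirds down within the crop:
x = 1308.83 + 1 × 2837.33/3 ≈ 2255; y = 0.00 + 2 × 1596.00/3 ≈ 1064.

x = 2255 px, y = 1064 px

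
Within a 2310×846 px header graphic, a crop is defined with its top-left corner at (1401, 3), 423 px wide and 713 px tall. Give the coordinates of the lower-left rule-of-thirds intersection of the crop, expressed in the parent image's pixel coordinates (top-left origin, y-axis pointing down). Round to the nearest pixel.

One third of the crop width 423 is 141.00 px.
One third of the crop height 713 is 237.67 px.
The lower-left point is one-third across and two-thirds down within the crop:
x = 1401 + 1 × 141.00 ≈ 1542; y = 3 + 2 × 237.67 ≈ 478.

x = 1542 px, y = 478 px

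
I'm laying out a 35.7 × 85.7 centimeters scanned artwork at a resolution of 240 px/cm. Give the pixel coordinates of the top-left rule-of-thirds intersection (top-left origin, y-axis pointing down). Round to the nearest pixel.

x = 2856 px, y = 6856 px

In pixels the canvas is 35.7 × 240 = 8568 wide and 85.7 × 240 = 20568 tall.
The top-left point is one-third across and one-third down:
x = 1 × 8568/3 ≈ 2856; y = 1 × 20568/3 ≈ 6856.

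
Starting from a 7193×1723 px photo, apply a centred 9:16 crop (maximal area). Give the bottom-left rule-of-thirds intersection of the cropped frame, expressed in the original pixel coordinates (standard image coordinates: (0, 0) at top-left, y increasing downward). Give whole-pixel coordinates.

x = 3435 px, y = 1149 px

7193/1723 > 9/16, so the 9:16 crop keeps the full height 1723 and trims width to 1723 × 9/16 = 969.19 px.
Left offset = (7193 − 969.19)/2 = 3111.91 px; top offset = 0.
Bottom-left is one-third across and two-thirds down within the crop:
x = 3111.91 + 1 × 969.19/3 ≈ 3435; y = 0.00 + 2 × 1723.00/3 ≈ 1149.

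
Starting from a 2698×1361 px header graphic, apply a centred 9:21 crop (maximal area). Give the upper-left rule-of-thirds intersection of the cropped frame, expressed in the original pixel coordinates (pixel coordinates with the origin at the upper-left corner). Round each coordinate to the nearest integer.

2698/1361 > 9/21, so the 9:21 crop keeps the full height 1361 and trims width to 1361 × 9/21 = 583.29 px.
Left offset = (2698 − 583.29)/2 = 1057.36 px; top offset = 0.
Upper-left is one-third across and one-third down within the crop:
x = 1057.36 + 1 × 583.29/3 ≈ 1252; y = 0.00 + 1 × 1361.00/3 ≈ 454.

x = 1252 px, y = 454 px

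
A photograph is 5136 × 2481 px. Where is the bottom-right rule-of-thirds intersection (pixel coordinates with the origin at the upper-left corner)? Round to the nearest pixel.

(3424, 1654)

The bottom-right point sits two-thirds of the way across and two-thirds of the way down.
x = 2 × 5136/3 ≈ 3424; y = 2 × 2481/3 ≈ 1654.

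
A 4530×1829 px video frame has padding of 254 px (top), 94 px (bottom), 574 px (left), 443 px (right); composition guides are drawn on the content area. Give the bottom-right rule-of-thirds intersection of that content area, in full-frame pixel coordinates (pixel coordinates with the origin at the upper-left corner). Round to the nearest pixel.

(2916, 1241)

Content width = 4530 − 574 − 443 = 3513 px; content height = 1829 − 254 − 94 = 1481 px.
Bottom-right is two-thirds across and two-thirds down within the content area.
x = 574 + 2 × 3513/3 = 574 + 2342.00 ≈ 2916
y = 254 + 2 × 1481/3 = 254 + 987.33 ≈ 1241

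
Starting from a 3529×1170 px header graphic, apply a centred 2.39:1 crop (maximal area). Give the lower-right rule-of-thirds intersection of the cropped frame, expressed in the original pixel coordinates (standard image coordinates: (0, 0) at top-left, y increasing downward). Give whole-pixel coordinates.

3529/1170 > 2.39/1, so the 2.39:1 crop keeps the full height 1170 and trims width to 1170 × 2.39/1 = 2796.30 px.
Left offset = (3529 − 2796.30)/2 = 366.35 px; top offset = 0.
Lower-right is two-thirds across and two-thirds down within the crop:
x = 366.35 + 2 × 2796.30/3 ≈ 2231; y = 0.00 + 2 × 1170.00/3 ≈ 780.

x = 2231 px, y = 780 px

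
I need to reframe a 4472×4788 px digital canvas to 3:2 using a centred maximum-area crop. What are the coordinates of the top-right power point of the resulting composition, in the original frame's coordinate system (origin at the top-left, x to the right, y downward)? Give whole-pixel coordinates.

x = 2981 px, y = 1897 px

4472/4788 < 3/2, so the 3:2 crop keeps the full width 4472 and trims height to 4472 × 2/3 = 2981.33 px.
Top offset = (4788 − 2981.33)/2 = 903.33 px; left offset = 0.
Top-right is two-thirds across and one-third down within the crop:
x = 0.00 + 2 × 4472.00/3 ≈ 2981; y = 903.33 + 1 × 2981.33/3 ≈ 1897.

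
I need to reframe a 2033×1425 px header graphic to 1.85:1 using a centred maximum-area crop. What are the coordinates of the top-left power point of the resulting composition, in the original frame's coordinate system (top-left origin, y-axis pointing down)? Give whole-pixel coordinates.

2033/1425 < 1.85/1, so the 1.85:1 crop keeps the full width 2033 and trims height to 2033 × 1/1.85 = 1098.92 px.
Top offset = (1425 − 1098.92)/2 = 163.04 px; left offset = 0.
Top-left is one-third across and one-third down within the crop:
x = 0.00 + 1 × 2033.00/3 ≈ 678; y = 163.04 + 1 × 1098.92/3 ≈ 529.

(678, 529)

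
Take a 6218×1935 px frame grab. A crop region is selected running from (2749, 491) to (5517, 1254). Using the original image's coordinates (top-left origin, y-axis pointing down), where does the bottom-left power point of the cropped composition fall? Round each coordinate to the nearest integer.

Crop width = 5517 − 2749 = 2768 px; one third is 922.67 px.
Crop height = 1254 − 491 = 763 px; one third is 254.33 px.
The bottom-left point is one-third across and two-thirds down within the crop:
x = 2749 + 1 × 922.67 ≈ 3672; y = 491 + 2 × 254.33 ≈ 1000.

x = 3672 px, y = 1000 px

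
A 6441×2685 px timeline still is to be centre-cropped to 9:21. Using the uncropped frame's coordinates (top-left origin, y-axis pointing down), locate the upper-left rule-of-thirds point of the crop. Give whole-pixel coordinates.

6441/2685 > 9/21, so the 9:21 crop keeps the full height 2685 and trims width to 2685 × 9/21 = 1150.71 px.
Left offset = (6441 − 1150.71)/2 = 2645.14 px; top offset = 0.
Upper-left is one-third across and one-third down within the crop:
x = 2645.14 + 1 × 1150.71/3 ≈ 3029; y = 0.00 + 1 × 2685.00/3 ≈ 895.

(3029, 895)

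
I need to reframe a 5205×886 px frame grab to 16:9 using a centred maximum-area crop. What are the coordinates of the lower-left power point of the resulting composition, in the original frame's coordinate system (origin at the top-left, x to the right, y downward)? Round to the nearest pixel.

(2340, 591)

5205/886 > 16/9, so the 16:9 crop keeps the full height 886 and trims width to 886 × 16/9 = 1575.11 px.
Left offset = (5205 − 1575.11)/2 = 1814.94 px; top offset = 0.
Lower-left is one-third across and two-thirds down within the crop:
x = 1814.94 + 1 × 1575.11/3 ≈ 2340; y = 0.00 + 2 × 886.00/3 ≈ 591.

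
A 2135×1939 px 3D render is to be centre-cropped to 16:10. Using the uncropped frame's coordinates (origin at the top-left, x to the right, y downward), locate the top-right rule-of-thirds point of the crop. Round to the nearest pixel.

(1423, 747)

2135/1939 < 16/10, so the 16:10 crop keeps the full width 2135 and trims height to 2135 × 10/16 = 1334.38 px.
Top offset = (1939 − 1334.38)/2 = 302.31 px; left offset = 0.
Top-right is two-thirds across and one-third down within the crop:
x = 0.00 + 2 × 2135.00/3 ≈ 1423; y = 302.31 + 1 × 1334.38/3 ≈ 747.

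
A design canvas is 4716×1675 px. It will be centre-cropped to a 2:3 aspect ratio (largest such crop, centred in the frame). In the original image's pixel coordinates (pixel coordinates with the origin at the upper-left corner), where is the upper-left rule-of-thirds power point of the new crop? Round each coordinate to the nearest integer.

4716/1675 > 2/3, so the 2:3 crop keeps the full height 1675 and trims width to 1675 × 2/3 = 1116.67 px.
Left offset = (4716 − 1116.67)/2 = 1799.67 px; top offset = 0.
Upper-left is one-third across and one-third down within the crop:
x = 1799.67 + 1 × 1116.67/3 ≈ 2172; y = 0.00 + 1 × 1675.00/3 ≈ 558.

x = 2172 px, y = 558 px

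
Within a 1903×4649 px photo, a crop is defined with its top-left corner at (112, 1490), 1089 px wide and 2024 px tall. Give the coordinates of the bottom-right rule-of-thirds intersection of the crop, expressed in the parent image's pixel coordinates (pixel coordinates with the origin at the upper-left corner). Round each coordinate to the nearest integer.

x = 838 px, y = 2839 px

One third of the crop width 1089 is 363.00 px.
One third of the crop height 2024 is 674.67 px.
The bottom-right point is two-thirds across and two-thirds down within the crop:
x = 112 + 2 × 363.00 ≈ 838; y = 1490 + 2 × 674.67 ≈ 2839.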